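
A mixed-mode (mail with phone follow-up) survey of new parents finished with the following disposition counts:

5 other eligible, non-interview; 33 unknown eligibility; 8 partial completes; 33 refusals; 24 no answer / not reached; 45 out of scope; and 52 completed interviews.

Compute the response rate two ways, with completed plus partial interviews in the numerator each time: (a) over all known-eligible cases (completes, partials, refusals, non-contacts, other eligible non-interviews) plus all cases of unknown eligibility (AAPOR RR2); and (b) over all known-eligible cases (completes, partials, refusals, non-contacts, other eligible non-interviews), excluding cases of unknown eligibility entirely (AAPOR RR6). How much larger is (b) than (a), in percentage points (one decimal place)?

10.5

Top → 52 + 8 = 60
Denom → 52 + 8 + 33 + 24 + 5 + 33 = 155
RR2 = 60 / 155 = 0.3871
Denom → 52 + 8 + 33 + 24 + 5 = 122
RR6 = 60 / 122 = 0.4918
Difference = 49.18 − 38.71 = 10.47 percentage points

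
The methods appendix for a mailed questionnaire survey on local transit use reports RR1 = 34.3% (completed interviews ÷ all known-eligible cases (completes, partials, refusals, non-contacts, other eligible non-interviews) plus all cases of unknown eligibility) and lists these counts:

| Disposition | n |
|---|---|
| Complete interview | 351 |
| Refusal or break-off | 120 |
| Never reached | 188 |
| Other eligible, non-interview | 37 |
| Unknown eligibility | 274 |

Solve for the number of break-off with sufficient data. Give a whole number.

RR1 = 351 / D = 0.343
D = 351 / 0.343 = 1023.3
Remaining denominator categories sum to 970
break-off with sufficient data = 1023.3 − 970 ≈ 53

53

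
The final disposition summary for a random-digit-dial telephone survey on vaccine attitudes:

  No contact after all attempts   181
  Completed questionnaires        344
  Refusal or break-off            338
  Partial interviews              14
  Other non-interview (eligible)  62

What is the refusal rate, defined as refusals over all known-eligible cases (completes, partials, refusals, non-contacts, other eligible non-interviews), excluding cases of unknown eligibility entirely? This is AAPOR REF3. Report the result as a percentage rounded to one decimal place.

36.0%

Num: 338
Denom: 344 + 14 + 338 + 181 + 62 = 939
REF3 = 338 / 939 = 0.3600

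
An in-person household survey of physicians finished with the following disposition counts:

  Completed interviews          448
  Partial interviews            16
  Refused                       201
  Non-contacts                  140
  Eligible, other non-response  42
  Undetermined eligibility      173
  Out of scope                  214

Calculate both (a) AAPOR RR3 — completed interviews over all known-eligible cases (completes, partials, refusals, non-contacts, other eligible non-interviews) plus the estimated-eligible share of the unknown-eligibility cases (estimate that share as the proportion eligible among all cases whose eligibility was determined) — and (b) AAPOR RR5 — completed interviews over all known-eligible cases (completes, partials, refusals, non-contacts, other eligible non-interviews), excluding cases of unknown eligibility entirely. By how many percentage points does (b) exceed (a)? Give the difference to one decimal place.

Top → 448
Known eligible → 448 + 16 + 201 + 140 + 42 = 847
e = 847 / (847 + 214) = 847 / 1061 = 0.7983
Estimated eligible among unknowns → 0.7983 × 173 = 138.11
Base → 847 + 138.11 = 985.11
RR3 = 448 / 985.11 = 0.4548
Base → 448 + 16 + 201 + 140 + 42 = 847
RR5 = 448 / 847 = 0.5289
Difference = 52.89 − 45.48 = 7.41 percentage points

7.4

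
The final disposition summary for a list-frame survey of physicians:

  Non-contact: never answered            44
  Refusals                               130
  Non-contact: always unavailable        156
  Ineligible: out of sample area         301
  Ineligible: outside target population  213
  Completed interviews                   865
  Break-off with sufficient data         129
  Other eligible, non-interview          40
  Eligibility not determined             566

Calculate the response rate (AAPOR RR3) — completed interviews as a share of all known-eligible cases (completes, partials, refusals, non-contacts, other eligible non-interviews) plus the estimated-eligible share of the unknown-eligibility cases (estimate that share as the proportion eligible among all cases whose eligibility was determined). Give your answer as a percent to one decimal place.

No contact after all attempts = 44 + 156 = 200
Screened out, ineligible = 213 + 301 = 514
Top = 865
Determined eligible = 865 + 129 + 130 + 200 + 40 = 1364
e = 1364 / (1364 + 514) = 1364 / 1878 = 0.7263
Eligible share of unknowns = 0.7263 × 566 = 411.09
Denom = 1364 + 411.09 = 1775.09
RR3 = 865 / 1775.09 = 0.4873

48.7%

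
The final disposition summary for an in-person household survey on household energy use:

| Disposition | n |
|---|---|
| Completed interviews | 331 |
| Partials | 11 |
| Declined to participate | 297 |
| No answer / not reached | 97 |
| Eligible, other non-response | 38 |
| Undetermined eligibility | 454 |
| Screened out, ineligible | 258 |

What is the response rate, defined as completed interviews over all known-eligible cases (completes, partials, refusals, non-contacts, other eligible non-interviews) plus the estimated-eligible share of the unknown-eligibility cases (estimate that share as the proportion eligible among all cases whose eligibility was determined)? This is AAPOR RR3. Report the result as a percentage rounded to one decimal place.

Top: 331
Known eligible: 331 + 11 + 297 + 97 + 38 = 774
e = 774 / (774 + 258) = 774 / 1032 = 0.7500
Eligible share of unknowns: 0.7500 × 454 = 340.50
Denominator: 774 + 340.50 = 1114.50
RR3 = 331 / 1114.50 = 0.2970

29.7%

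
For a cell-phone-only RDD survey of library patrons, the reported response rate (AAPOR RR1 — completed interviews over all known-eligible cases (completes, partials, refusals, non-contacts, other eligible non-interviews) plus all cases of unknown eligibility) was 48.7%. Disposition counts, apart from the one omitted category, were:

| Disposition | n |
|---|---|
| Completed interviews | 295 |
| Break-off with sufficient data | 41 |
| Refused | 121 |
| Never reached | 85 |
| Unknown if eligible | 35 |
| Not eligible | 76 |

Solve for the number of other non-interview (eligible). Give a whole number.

RR1 = 295 / D = 0.487
D = 295 / 0.487 = 605.7
Other denominator terms total 577
other non-interview (eligible) = 605.7 − 577 ≈ 29

29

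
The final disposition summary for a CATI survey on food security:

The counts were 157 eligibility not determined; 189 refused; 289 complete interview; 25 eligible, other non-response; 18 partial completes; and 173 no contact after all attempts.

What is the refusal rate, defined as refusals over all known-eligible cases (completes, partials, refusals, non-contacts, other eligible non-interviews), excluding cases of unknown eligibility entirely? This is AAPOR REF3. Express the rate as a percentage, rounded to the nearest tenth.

Top → 189
Denominator → 289 + 18 + 189 + 173 + 25 = 694
REF3 = 189 / 694 = 0.2723

27.2%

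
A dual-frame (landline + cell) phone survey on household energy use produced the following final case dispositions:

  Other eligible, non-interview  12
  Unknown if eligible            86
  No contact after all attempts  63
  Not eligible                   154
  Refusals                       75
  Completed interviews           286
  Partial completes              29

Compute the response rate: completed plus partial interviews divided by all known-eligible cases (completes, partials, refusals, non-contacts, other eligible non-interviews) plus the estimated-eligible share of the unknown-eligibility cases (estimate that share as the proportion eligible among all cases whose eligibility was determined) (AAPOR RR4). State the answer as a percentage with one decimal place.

Numerator = 286 + 29 = 315
Determined eligible = 286 + 29 + 75 + 63 + 12 = 465
e = 465 / (465 + 154) = 465 / 619 = 0.7512
e × U = 0.7512 × 86 = 64.60
Base = 465 + 64.60 = 529.60
RR4 = 315 / 529.60 = 0.5948

59.5%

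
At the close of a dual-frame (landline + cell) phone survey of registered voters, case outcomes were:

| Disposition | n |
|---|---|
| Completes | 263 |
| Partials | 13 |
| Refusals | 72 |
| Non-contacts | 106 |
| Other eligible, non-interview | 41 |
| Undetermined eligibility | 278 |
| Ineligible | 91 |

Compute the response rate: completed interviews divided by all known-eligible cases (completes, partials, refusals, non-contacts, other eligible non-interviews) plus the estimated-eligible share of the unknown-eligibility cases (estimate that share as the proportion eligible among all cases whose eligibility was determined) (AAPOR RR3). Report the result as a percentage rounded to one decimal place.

Numerator = 263
Determined eligible = 263 + 13 + 72 + 106 + 41 = 495
e = 495 / (495 + 91) = 495 / 586 = 0.8447
Eligible share of unknowns = 0.8447 × 278 = 234.83
Base = 495 + 234.83 = 729.83
RR3 = 263 / 729.83 = 0.3604

36.0%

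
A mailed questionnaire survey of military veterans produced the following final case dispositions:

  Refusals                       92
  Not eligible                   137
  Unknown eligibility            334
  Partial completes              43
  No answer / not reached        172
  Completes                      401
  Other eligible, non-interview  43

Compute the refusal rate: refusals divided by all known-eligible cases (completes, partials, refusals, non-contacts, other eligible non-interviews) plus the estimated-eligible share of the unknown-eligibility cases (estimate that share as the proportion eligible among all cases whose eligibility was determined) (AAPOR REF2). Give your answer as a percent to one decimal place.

Top: 92
Known eligible: 401 + 43 + 92 + 172 + 43 = 751
e = 751 / (751 + 137) = 751 / 888 = 0.8457
e × U: 0.8457 × 334 = 282.46
Base: 751 + 282.46 = 1033.46
REF2 = 92 / 1033.46 = 0.0890

8.9%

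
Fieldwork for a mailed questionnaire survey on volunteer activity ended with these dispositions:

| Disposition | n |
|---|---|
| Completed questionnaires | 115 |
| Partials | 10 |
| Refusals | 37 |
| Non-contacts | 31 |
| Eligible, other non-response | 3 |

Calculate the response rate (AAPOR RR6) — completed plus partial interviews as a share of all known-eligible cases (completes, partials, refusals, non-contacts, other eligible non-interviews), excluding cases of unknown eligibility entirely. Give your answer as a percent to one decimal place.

63.8%

Numerator = 115 + 10 = 125
Denom = 115 + 10 + 37 + 31 + 3 = 196
RR6 = 125 / 196 = 0.6378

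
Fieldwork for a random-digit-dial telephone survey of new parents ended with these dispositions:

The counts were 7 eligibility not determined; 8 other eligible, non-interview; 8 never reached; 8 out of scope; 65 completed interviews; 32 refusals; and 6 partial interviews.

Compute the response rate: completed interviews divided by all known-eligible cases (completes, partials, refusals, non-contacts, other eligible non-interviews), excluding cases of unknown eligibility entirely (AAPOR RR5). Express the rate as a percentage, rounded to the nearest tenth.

54.6%

Num → 65
Base → 65 + 6 + 32 + 8 + 8 = 119
RR5 = 65 / 119 = 0.5462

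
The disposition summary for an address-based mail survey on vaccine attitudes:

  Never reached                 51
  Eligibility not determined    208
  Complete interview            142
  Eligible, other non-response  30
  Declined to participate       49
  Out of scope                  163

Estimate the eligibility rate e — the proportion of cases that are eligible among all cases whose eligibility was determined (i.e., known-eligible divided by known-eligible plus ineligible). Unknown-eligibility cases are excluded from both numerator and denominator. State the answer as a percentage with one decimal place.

Known eligible = 142 + 49 + 51 + 30 = 272
e = 272 / (272 + 163) = 272 / 435 = 0.6253

62.5%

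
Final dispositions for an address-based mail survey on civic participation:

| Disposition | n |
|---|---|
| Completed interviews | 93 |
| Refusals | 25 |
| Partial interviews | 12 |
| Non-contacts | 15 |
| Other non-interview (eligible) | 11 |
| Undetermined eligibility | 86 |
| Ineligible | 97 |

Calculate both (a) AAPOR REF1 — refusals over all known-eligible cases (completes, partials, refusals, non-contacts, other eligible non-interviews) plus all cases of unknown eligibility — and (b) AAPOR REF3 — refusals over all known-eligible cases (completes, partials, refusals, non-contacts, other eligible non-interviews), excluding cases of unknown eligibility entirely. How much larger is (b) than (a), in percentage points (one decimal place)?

5.7

Top = 25
Denom = 93 + 12 + 25 + 15 + 11 + 86 = 242
REF1 = 25 / 242 = 0.1033
Denom = 93 + 12 + 25 + 15 + 11 = 156
REF3 = 25 / 156 = 0.1603
Difference = 16.03 − 10.33 = 5.70 percentage points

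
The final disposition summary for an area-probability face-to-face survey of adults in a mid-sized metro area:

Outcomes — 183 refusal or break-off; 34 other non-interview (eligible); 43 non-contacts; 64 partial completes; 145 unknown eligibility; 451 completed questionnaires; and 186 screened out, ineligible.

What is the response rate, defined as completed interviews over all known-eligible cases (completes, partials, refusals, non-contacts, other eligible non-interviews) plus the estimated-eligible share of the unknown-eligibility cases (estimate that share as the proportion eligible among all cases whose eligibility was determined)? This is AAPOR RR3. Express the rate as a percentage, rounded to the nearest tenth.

50.6%

Top → 451
Known eligible → 451 + 64 + 183 + 43 + 34 = 775
e = 775 / (775 + 186) = 775 / 961 = 0.8065
e × U → 0.8065 × 145 = 116.94
Denominator → 775 + 116.94 = 891.94
RR3 = 451 / 891.94 = 0.5056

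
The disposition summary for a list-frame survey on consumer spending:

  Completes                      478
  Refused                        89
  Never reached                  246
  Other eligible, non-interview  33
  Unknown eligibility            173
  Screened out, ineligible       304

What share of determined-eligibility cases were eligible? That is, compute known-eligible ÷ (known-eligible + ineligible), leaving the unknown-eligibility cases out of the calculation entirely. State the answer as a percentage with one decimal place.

Known eligible = 478 + 89 + 246 + 33 = 846
e = 846 / (846 + 304) = 846 / 1150 = 0.7357

73.6%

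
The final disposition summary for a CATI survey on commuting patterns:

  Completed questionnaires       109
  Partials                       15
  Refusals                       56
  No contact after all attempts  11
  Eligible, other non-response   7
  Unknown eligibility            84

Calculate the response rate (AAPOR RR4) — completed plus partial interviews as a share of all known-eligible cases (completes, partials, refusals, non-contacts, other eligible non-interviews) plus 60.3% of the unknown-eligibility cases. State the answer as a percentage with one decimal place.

Top = 109 + 15 = 124
Known eligible = 109 + 15 + 56 + 11 + 7 = 198
e × U = 0.6030 × 84 = 50.65
Denominator = 198 + 50.65 = 248.65
RR4 = 124 / 248.65 = 0.4987

49.9%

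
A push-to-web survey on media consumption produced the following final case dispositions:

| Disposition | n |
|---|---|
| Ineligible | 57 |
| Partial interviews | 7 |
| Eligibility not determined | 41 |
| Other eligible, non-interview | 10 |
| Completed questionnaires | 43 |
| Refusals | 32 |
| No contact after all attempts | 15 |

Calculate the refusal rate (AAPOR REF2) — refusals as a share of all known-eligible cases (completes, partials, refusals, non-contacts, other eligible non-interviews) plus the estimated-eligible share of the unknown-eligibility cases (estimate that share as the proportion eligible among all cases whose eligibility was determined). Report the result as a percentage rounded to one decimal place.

Top: 32
Known eligible: 43 + 7 + 32 + 15 + 10 = 107
e = 107 / (107 + 57) = 107 / 164 = 0.6524
e × U: 0.6524 × 41 = 26.75
Denom: 107 + 26.75 = 133.75
REF2 = 32 / 133.75 = 0.2393

23.9%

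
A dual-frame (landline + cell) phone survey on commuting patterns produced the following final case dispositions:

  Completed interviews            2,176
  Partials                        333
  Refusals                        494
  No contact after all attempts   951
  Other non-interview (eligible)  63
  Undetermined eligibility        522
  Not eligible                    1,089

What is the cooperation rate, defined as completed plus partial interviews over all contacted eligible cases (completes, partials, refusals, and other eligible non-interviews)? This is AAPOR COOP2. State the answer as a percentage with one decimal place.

81.8%

Numerator: 2176 + 333 = 2509
Denominator: 2176 + 333 + 494 + 63 = 3066
COOP2 = 2509 / 3066 = 0.8183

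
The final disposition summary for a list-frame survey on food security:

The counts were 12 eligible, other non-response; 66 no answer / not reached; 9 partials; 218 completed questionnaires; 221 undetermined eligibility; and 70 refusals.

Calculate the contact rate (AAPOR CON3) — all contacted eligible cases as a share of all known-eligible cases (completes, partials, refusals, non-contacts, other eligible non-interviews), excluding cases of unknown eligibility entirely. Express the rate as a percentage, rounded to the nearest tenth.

82.4%

Numerator = 218 + 9 + 70 + 12 = 309
Denom = 218 + 9 + 70 + 66 + 12 = 375
CON3 = 309 / 375 = 0.8240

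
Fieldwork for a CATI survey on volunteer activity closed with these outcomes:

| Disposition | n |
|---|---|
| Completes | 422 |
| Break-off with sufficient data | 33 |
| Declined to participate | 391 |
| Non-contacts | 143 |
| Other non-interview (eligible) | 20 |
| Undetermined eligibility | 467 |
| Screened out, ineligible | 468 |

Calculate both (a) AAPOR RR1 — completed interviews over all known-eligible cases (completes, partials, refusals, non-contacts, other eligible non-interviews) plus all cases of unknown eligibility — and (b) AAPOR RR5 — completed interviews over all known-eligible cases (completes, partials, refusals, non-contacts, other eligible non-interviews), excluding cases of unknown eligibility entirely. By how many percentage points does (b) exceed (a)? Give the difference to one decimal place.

13.2

Top = 422
Denom = 422 + 33 + 391 + 143 + 20 + 467 = 1476
RR1 = 422 / 1476 = 0.2859
Denom = 422 + 33 + 391 + 143 + 20 = 1009
RR5 = 422 / 1009 = 0.4182
Difference = 41.82 − 28.59 = 13.23 percentage points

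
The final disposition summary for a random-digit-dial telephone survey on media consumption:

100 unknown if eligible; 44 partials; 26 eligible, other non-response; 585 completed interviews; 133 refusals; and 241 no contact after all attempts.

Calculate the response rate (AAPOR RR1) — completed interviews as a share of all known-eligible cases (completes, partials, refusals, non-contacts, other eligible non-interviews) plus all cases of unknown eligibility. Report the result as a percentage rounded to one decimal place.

Num: 585
Denom: 585 + 44 + 133 + 241 + 26 + 100 = 1129
RR1 = 585 / 1129 = 0.5182

51.8%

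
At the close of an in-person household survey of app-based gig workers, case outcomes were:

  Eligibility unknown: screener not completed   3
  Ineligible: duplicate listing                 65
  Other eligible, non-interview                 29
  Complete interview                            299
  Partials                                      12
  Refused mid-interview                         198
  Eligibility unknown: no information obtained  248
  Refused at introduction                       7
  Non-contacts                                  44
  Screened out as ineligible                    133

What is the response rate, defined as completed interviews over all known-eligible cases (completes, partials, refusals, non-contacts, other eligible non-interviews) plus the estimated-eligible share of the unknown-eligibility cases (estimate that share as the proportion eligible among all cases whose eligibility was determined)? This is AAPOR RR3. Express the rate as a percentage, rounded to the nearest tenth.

38.5%

Declined to participate = 7 + 198 = 205
Unknown eligibility = 3 + 248 = 251
Not eligible = 133 + 65 = 198
Top: 299
Known eligible: 299 + 12 + 205 + 44 + 29 = 589
e = 589 / (589 + 198) = 589 / 787 = 0.7484
Estimated eligible among unknowns: 0.7484 × 251 = 187.85
Denominator: 589 + 187.85 = 776.85
RR3 = 299 / 776.85 = 0.3849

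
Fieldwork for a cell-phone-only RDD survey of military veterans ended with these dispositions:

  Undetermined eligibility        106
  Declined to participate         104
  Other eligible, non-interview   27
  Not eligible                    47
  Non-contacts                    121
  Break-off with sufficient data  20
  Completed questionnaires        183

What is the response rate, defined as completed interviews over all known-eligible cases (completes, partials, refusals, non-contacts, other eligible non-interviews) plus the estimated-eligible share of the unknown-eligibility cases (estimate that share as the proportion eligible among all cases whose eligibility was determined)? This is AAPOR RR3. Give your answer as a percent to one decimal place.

Numerator: 183
Known eligible: 183 + 20 + 104 + 121 + 27 = 455
e = 455 / (455 + 47) = 455 / 502 = 0.9064
e × U: 0.9064 × 106 = 96.08
Denom: 455 + 96.08 = 551.08
RR3 = 183 / 551.08 = 0.3321

33.2%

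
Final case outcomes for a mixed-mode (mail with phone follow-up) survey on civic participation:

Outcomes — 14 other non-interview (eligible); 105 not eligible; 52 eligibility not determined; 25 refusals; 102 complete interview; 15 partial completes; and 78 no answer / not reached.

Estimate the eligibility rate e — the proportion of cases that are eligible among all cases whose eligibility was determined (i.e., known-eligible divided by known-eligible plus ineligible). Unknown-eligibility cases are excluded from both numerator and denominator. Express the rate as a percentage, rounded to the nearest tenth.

Eligible (known) = 102 + 15 + 25 + 78 + 14 = 234
e = 234 / (234 + 105) = 234 / 339 = 0.6903

69.0%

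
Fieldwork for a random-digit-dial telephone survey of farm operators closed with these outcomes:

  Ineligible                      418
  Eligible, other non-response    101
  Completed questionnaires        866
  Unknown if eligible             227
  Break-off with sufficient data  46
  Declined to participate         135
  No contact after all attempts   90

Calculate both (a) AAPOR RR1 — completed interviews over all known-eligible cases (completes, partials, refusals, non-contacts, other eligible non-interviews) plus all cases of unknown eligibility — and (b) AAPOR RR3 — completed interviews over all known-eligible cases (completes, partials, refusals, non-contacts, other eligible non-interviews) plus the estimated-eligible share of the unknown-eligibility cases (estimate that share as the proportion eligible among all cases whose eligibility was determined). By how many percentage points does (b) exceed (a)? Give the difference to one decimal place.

2.4

Numerator = 866
Base = 866 + 46 + 135 + 90 + 101 + 227 = 1465
RR1 = 866 / 1465 = 0.5911
Known eligible = 866 + 46 + 135 + 90 + 101 = 1238
e = 1238 / (1238 + 418) = 1238 / 1656 = 0.7476
e × U = 0.7476 × 227 = 169.71
Base = 1238 + 169.71 = 1407.71
RR3 = 866 / 1407.71 = 0.6152
Difference = 61.52 − 59.11 = 2.41 percentage points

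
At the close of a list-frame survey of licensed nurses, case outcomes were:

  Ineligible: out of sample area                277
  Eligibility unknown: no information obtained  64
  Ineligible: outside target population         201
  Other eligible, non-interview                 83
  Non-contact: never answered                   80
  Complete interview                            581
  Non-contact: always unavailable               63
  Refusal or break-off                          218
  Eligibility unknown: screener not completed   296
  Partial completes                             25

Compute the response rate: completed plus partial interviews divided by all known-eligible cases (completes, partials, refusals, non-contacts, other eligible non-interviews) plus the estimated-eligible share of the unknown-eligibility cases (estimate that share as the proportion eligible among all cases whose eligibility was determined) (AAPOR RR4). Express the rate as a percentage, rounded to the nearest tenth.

46.7%

Non-contacts = 80 + 63 = 143
Unknown eligibility = 296 + 64 = 360
Screened out, ineligible = 201 + 277 = 478
Num = 581 + 25 = 606
Eligible (known) = 581 + 25 + 218 + 143 + 83 = 1050
e = 1050 / (1050 + 478) = 1050 / 1528 = 0.6872
Eligible share of unknowns = 0.6872 × 360 = 247.39
Denominator = 1050 + 247.39 = 1297.39
RR4 = 606 / 1297.39 = 0.4671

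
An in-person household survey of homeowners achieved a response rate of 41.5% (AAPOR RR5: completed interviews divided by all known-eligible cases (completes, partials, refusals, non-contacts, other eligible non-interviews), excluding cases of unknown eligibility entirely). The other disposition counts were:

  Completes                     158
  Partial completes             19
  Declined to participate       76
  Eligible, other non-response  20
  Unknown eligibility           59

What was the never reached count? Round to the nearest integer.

108

RR5 = 158 / D = 0.415
D = 158 / 0.415 = 380.7
Remaining denominator categories sum to 273
never reached = 380.7 − 273 ≈ 108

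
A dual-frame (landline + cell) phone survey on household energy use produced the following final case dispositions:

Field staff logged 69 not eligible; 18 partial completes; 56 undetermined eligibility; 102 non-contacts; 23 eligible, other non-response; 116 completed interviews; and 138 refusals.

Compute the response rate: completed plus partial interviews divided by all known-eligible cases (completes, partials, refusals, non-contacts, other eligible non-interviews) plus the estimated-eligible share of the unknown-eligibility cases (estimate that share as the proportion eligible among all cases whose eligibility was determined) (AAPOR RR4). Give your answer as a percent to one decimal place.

30.1%

Top → 116 + 18 = 134
Determined eligible → 116 + 18 + 138 + 102 + 23 = 397
e = 397 / (397 + 69) = 397 / 466 = 0.8519
e × U → 0.8519 × 56 = 47.71
Denominator → 397 + 47.71 = 444.71
RR4 = 134 / 444.71 = 0.3013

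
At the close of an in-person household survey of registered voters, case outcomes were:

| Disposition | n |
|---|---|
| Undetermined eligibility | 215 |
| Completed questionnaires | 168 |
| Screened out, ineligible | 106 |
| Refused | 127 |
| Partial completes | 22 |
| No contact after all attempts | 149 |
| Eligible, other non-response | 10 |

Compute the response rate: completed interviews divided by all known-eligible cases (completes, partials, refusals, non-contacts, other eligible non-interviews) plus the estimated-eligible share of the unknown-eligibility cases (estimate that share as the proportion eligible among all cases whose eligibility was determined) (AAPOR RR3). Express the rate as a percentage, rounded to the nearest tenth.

25.8%

Top: 168
Eligible (known): 168 + 22 + 127 + 149 + 10 = 476
e = 476 / (476 + 106) = 476 / 582 = 0.8179
Eligible share of unknowns: 0.8179 × 215 = 175.85
Base: 476 + 175.85 = 651.85
RR3 = 168 / 651.85 = 0.2577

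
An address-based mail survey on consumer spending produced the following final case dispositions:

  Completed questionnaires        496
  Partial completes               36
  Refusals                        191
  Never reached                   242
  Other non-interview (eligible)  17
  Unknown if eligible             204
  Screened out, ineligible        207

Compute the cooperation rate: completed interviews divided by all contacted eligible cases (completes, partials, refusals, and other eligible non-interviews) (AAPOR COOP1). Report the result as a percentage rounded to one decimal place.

Top: 496
Denom: 496 + 36 + 191 + 17 = 740
COOP1 = 496 / 740 = 0.6703

67.0%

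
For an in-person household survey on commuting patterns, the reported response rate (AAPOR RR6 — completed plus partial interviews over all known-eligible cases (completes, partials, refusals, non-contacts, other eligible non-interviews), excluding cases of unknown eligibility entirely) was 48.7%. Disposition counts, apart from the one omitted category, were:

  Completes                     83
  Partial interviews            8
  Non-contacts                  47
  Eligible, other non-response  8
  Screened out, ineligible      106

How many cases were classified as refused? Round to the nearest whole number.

Numerator → 83 + 8 = 91
RR6 = 91 / D = 0.487
D = 91 / 0.487 = 186.9
Rest of base = 146
refused = 186.9 − 146 ≈ 41

41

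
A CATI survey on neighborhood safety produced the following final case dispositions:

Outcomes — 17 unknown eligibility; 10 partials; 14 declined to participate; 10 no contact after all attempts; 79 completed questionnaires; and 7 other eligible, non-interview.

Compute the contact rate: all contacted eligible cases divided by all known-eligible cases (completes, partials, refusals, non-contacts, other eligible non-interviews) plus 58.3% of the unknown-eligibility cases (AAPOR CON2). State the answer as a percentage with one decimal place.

Num → 79 + 10 + 14 + 7 = 110
Eligible (known) → 79 + 10 + 14 + 10 + 7 = 120
Estimated eligible among unknowns → 0.5830 × 17 = 9.91
Base → 120 + 9.91 = 129.91
CON2 = 110 / 129.91 = 0.8467

84.7%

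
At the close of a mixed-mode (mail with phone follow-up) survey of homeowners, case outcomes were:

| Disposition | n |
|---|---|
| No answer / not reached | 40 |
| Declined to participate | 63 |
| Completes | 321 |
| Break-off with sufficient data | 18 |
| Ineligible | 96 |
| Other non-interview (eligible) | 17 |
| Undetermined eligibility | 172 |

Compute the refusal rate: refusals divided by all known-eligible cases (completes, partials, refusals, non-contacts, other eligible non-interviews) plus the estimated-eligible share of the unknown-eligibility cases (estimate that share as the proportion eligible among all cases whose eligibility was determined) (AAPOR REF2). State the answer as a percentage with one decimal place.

Top = 63
Known eligible = 321 + 18 + 63 + 40 + 17 = 459
e = 459 / (459 + 96) = 459 / 555 = 0.8270
e × U = 0.8270 × 172 = 142.24
Denom = 459 + 142.24 = 601.24
REF2 = 63 / 601.24 = 0.1048

10.5%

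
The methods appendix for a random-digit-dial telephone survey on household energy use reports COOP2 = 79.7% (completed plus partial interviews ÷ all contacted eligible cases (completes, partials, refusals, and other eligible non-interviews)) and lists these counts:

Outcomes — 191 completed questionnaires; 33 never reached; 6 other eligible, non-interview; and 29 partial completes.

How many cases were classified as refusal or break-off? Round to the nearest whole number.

Numerator: 191 + 29 = 220
COOP2 = 220 / D = 0.797
D = 220 / 0.797 = 276.0
Remaining denominator categories sum to 226
refusal or break-off = 276.0 − 226 ≈ 50

50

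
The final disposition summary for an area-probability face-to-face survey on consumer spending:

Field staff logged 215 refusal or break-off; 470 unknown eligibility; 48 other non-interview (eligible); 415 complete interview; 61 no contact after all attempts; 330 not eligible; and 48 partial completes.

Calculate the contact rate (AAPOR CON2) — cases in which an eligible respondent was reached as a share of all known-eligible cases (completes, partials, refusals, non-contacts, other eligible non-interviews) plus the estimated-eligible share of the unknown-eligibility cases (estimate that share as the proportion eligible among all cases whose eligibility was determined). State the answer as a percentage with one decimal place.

Top → 415 + 48 + 215 + 48 = 726
Eligible (known) → 415 + 48 + 215 + 61 + 48 = 787
e = 787 / (787 + 330) = 787 / 1117 = 0.7046
Estimated eligible among unknowns → 0.7046 × 470 = 331.16
Denominator → 787 + 331.16 = 1118.16
CON2 = 726 / 1118.16 = 0.6493

64.9%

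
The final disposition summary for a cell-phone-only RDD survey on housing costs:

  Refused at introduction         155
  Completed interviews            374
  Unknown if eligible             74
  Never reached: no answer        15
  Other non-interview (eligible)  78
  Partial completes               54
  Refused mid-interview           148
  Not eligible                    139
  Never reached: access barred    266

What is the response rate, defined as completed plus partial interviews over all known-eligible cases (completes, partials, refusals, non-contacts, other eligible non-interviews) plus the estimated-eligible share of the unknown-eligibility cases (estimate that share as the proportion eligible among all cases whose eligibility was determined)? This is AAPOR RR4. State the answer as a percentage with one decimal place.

37.0%

Declined to participate = 155 + 148 = 303
No contact after all attempts = 15 + 266 = 281
Top → 374 + 54 = 428
Determined eligible → 374 + 54 + 303 + 281 + 78 = 1090
e = 1090 / (1090 + 139) = 1090 / 1229 = 0.8869
Estimated eligible among unknowns → 0.8869 × 74 = 65.63
Base → 1090 + 65.63 = 1155.63
RR4 = 428 / 1155.63 = 0.3704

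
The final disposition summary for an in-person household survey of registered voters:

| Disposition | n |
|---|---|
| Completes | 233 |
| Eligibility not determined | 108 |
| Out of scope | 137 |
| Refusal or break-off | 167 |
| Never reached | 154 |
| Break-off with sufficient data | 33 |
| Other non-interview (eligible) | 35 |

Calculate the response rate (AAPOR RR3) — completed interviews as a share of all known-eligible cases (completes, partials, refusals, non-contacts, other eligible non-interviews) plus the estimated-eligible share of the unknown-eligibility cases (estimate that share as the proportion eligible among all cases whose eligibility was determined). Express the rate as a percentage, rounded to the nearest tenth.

Numerator → 233
Known eligible → 233 + 33 + 167 + 154 + 35 = 622
e = 622 / (622 + 137) = 622 / 759 = 0.8195
e × U → 0.8195 × 108 = 88.51
Denom → 622 + 88.51 = 710.51
RR3 = 233 / 710.51 = 0.3279

32.8%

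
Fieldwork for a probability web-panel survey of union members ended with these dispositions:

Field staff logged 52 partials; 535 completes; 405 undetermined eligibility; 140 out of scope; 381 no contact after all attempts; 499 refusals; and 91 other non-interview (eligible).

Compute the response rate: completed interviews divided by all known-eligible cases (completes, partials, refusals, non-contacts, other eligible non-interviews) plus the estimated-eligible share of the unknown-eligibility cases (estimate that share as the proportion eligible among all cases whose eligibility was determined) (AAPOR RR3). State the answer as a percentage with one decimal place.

27.7%

Top = 535
Known eligible = 535 + 52 + 499 + 381 + 91 = 1558
e = 1558 / (1558 + 140) = 1558 / 1698 = 0.9176
Estimated eligible among unknowns = 0.9176 × 405 = 371.63
Denominator = 1558 + 371.63 = 1929.63
RR3 = 535 / 1929.63 = 0.2773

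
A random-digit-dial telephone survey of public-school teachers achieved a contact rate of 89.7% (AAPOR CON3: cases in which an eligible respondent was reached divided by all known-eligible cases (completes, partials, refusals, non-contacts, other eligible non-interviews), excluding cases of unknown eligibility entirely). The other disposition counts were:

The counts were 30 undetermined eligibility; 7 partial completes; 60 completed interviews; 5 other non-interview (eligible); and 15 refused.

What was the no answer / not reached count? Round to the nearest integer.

10

Top = 60 + 7 + 15 + 5 = 87
CON3 = 87 / D = 0.897
D = 87 / 0.897 = 97.0
Rest of base = 87
no answer / not reached = 97.0 − 87 ≈ 10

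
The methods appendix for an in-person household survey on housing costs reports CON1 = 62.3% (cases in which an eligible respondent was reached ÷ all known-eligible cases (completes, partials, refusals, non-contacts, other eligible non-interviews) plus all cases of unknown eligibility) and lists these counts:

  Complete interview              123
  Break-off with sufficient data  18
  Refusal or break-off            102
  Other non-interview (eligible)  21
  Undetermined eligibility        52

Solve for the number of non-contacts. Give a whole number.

Num: 123 + 18 + 102 + 21 = 264
CON1 = 264 / D = 0.623
D = 264 / 0.623 = 423.8
Other denominator terms total 316
non-contacts = 423.8 − 316 ≈ 108

108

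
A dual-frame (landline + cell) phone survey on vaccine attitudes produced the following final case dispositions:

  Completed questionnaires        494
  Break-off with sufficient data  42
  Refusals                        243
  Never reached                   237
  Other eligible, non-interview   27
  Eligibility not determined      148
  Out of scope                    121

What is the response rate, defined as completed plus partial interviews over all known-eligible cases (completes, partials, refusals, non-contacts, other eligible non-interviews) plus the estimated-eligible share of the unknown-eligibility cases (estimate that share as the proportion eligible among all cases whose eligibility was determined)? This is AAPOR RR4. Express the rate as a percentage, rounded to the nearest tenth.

45.6%

Num: 494 + 42 = 536
Eligible (known): 494 + 42 + 243 + 237 + 27 = 1043
e = 1043 / (1043 + 121) = 1043 / 1164 = 0.8960
e × U: 0.8960 × 148 = 132.61
Denominator: 1043 + 132.61 = 1175.61
RR4 = 536 / 1175.61 = 0.4559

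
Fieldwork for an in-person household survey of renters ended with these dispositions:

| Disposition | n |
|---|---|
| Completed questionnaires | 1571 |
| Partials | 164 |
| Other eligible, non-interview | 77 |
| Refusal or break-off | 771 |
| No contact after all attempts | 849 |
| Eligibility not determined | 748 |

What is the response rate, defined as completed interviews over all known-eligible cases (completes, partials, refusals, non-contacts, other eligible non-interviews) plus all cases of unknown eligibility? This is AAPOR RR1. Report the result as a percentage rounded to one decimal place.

Num = 1571
Base = 1571 + 164 + 771 + 849 + 77 + 748 = 4180
RR1 = 1571 / 4180 = 0.3758

37.6%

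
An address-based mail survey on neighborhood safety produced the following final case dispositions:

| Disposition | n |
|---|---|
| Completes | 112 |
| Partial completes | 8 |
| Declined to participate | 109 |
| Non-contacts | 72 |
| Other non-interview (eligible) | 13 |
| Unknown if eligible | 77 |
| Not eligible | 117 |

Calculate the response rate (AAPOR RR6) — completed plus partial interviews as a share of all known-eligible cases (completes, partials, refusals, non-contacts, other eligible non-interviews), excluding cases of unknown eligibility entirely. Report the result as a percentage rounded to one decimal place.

38.2%

Numerator → 112 + 8 = 120
Base → 112 + 8 + 109 + 72 + 13 = 314
RR6 = 120 / 314 = 0.3822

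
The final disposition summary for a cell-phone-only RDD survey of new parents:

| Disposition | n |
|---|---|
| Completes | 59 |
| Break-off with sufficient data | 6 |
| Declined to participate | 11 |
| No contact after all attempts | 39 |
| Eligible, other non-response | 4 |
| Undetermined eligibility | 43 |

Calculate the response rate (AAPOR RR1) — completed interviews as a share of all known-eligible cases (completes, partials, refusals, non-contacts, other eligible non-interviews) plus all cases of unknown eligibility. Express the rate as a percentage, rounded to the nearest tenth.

Numerator: 59
Base: 59 + 6 + 11 + 39 + 4 + 43 = 162
RR1 = 59 / 162 = 0.3642

36.4%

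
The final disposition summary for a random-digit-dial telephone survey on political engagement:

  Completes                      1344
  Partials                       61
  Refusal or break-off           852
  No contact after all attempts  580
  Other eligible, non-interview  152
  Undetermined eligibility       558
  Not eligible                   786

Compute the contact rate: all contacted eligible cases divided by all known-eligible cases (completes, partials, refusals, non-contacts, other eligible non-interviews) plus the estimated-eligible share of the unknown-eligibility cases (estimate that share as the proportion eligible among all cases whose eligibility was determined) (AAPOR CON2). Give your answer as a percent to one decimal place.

Num: 1344 + 61 + 852 + 152 = 2409
Eligible (known): 1344 + 61 + 852 + 580 + 152 = 2989
e = 2989 / (2989 + 786) = 2989 / 3775 = 0.7918
Eligible share of unknowns: 0.7918 × 558 = 441.82
Base: 2989 + 441.82 = 3430.82
CON2 = 2409 / 3430.82 = 0.7022

70.2%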